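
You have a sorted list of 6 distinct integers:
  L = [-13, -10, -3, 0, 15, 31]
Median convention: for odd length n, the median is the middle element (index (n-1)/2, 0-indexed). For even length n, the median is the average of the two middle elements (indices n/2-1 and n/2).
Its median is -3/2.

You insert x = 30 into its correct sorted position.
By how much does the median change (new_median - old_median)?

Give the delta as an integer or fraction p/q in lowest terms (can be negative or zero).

Old median = -3/2
After inserting x = 30: new sorted = [-13, -10, -3, 0, 15, 30, 31]
New median = 0
Delta = 0 - -3/2 = 3/2

Answer: 3/2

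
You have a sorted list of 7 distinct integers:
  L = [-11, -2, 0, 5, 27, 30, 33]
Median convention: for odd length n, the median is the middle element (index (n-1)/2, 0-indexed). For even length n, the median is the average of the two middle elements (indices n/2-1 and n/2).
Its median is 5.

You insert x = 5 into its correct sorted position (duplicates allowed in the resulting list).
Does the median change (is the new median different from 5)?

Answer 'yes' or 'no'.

Answer: no

Derivation:
Old median = 5
Insert x = 5
New median = 5
Changed? no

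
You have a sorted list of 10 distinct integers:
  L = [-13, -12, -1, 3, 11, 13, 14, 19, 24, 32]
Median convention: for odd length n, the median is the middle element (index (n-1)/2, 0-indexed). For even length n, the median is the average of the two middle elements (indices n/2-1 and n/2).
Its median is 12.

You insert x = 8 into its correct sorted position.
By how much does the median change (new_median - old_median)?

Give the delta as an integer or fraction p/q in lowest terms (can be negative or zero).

Answer: -1

Derivation:
Old median = 12
After inserting x = 8: new sorted = [-13, -12, -1, 3, 8, 11, 13, 14, 19, 24, 32]
New median = 11
Delta = 11 - 12 = -1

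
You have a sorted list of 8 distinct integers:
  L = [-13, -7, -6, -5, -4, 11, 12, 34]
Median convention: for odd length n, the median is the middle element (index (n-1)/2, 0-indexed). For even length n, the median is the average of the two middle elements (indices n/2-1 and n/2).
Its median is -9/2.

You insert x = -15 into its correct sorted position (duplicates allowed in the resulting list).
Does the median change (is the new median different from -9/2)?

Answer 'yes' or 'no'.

Old median = -9/2
Insert x = -15
New median = -5
Changed? yes

Answer: yes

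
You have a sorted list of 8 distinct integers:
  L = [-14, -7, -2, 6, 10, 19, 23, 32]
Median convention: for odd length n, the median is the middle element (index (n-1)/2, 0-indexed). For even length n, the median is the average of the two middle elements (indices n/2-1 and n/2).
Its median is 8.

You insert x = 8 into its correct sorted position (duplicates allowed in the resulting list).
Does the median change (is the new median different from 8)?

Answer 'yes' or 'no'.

Old median = 8
Insert x = 8
New median = 8
Changed? no

Answer: no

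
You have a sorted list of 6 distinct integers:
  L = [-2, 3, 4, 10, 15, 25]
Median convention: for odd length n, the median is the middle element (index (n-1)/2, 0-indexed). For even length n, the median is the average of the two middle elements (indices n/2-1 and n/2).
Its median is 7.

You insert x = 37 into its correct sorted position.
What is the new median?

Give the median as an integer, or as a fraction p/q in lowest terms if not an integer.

Old list (sorted, length 6): [-2, 3, 4, 10, 15, 25]
Old median = 7
Insert x = 37
Old length even (6). Middle pair: indices 2,3 = 4,10.
New length odd (7). New median = single middle element.
x = 37: 6 elements are < x, 0 elements are > x.
New sorted list: [-2, 3, 4, 10, 15, 25, 37]
New median = 10

Answer: 10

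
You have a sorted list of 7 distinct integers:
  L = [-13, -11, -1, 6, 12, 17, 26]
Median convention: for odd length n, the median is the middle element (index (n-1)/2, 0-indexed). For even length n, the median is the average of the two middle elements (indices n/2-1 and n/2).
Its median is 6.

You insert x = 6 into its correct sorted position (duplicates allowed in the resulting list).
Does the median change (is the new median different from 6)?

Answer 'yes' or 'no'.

Old median = 6
Insert x = 6
New median = 6
Changed? no

Answer: no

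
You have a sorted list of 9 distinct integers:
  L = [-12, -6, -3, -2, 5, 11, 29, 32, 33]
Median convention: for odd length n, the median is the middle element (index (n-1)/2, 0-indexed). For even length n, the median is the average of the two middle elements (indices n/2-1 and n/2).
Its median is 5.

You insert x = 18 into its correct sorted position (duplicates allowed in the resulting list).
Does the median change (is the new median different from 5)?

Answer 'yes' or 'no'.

Old median = 5
Insert x = 18
New median = 8
Changed? yes

Answer: yes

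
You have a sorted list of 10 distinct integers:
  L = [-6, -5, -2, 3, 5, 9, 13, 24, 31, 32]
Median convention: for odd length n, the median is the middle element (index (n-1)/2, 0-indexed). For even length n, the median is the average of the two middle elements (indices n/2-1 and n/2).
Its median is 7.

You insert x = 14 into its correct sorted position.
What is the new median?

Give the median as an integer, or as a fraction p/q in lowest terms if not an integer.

Answer: 9

Derivation:
Old list (sorted, length 10): [-6, -5, -2, 3, 5, 9, 13, 24, 31, 32]
Old median = 7
Insert x = 14
Old length even (10). Middle pair: indices 4,5 = 5,9.
New length odd (11). New median = single middle element.
x = 14: 7 elements are < x, 3 elements are > x.
New sorted list: [-6, -5, -2, 3, 5, 9, 13, 14, 24, 31, 32]
New median = 9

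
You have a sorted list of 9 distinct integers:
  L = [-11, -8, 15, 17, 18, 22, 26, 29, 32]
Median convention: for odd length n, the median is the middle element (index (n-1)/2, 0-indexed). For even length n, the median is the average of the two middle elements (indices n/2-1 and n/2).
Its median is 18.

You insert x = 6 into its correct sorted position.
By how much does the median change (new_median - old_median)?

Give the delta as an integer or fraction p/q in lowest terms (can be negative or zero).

Old median = 18
After inserting x = 6: new sorted = [-11, -8, 6, 15, 17, 18, 22, 26, 29, 32]
New median = 35/2
Delta = 35/2 - 18 = -1/2

Answer: -1/2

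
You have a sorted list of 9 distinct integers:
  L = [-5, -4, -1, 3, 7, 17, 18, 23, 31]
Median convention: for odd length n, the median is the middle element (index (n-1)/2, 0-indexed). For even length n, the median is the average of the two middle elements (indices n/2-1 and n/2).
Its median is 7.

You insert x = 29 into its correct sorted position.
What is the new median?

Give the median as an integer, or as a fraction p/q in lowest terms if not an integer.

Answer: 12

Derivation:
Old list (sorted, length 9): [-5, -4, -1, 3, 7, 17, 18, 23, 31]
Old median = 7
Insert x = 29
Old length odd (9). Middle was index 4 = 7.
New length even (10). New median = avg of two middle elements.
x = 29: 8 elements are < x, 1 elements are > x.
New sorted list: [-5, -4, -1, 3, 7, 17, 18, 23, 29, 31]
New median = 12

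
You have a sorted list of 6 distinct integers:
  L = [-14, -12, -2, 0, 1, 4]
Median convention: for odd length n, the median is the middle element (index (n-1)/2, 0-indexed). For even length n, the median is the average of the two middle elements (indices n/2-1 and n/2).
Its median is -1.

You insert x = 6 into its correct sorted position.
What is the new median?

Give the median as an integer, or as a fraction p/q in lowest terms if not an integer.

Old list (sorted, length 6): [-14, -12, -2, 0, 1, 4]
Old median = -1
Insert x = 6
Old length even (6). Middle pair: indices 2,3 = -2,0.
New length odd (7). New median = single middle element.
x = 6: 6 elements are < x, 0 elements are > x.
New sorted list: [-14, -12, -2, 0, 1, 4, 6]
New median = 0

Answer: 0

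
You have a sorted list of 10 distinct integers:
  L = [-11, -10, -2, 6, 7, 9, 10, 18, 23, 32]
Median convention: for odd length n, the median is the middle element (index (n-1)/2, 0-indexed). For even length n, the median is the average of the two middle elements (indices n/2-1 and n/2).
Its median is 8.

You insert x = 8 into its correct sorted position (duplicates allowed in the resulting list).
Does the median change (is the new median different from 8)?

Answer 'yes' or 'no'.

Old median = 8
Insert x = 8
New median = 8
Changed? no

Answer: no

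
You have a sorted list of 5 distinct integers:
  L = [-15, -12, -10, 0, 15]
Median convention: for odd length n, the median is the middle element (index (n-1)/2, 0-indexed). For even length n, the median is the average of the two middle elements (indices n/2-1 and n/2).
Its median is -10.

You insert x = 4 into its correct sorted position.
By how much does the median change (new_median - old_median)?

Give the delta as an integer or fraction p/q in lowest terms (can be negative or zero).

Old median = -10
After inserting x = 4: new sorted = [-15, -12, -10, 0, 4, 15]
New median = -5
Delta = -5 - -10 = 5

Answer: 5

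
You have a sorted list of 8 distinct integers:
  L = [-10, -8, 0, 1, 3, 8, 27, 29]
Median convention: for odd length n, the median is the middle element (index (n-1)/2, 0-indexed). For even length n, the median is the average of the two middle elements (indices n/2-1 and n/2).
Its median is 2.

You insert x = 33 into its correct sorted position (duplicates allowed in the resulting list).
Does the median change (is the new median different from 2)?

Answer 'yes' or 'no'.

Old median = 2
Insert x = 33
New median = 3
Changed? yes

Answer: yes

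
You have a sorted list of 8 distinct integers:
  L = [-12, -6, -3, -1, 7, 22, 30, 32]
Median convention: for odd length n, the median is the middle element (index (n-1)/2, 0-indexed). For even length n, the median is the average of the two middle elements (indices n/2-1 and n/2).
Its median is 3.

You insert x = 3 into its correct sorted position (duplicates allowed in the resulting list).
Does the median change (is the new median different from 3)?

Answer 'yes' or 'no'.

Old median = 3
Insert x = 3
New median = 3
Changed? no

Answer: no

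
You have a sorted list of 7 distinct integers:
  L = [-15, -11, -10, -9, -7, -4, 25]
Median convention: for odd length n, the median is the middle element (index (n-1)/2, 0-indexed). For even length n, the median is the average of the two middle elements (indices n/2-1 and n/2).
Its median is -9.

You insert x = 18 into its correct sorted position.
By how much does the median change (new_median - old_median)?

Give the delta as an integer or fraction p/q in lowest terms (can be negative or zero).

Answer: 1

Derivation:
Old median = -9
After inserting x = 18: new sorted = [-15, -11, -10, -9, -7, -4, 18, 25]
New median = -8
Delta = -8 - -9 = 1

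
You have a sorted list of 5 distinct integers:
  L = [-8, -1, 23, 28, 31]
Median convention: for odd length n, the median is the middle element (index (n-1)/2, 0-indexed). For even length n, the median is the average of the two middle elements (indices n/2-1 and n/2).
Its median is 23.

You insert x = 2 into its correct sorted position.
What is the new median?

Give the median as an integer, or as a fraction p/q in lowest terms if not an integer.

Old list (sorted, length 5): [-8, -1, 23, 28, 31]
Old median = 23
Insert x = 2
Old length odd (5). Middle was index 2 = 23.
New length even (6). New median = avg of two middle elements.
x = 2: 2 elements are < x, 3 elements are > x.
New sorted list: [-8, -1, 2, 23, 28, 31]
New median = 25/2

Answer: 25/2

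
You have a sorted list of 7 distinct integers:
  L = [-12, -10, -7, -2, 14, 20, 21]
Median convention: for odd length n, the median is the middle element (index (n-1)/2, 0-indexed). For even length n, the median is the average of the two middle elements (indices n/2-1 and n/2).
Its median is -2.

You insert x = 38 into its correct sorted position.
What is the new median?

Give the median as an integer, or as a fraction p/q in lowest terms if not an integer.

Old list (sorted, length 7): [-12, -10, -7, -2, 14, 20, 21]
Old median = -2
Insert x = 38
Old length odd (7). Middle was index 3 = -2.
New length even (8). New median = avg of two middle elements.
x = 38: 7 elements are < x, 0 elements are > x.
New sorted list: [-12, -10, -7, -2, 14, 20, 21, 38]
New median = 6

Answer: 6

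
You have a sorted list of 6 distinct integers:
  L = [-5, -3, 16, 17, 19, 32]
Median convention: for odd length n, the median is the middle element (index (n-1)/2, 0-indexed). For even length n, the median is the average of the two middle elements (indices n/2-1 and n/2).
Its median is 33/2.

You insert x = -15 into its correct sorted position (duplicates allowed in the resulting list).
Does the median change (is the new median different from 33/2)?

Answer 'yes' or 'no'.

Answer: yes

Derivation:
Old median = 33/2
Insert x = -15
New median = 16
Changed? yes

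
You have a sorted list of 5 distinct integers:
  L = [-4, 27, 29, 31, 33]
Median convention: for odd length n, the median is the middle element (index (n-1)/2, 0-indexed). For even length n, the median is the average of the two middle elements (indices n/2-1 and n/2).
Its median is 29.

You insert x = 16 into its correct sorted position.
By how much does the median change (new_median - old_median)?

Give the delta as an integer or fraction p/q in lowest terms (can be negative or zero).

Answer: -1

Derivation:
Old median = 29
After inserting x = 16: new sorted = [-4, 16, 27, 29, 31, 33]
New median = 28
Delta = 28 - 29 = -1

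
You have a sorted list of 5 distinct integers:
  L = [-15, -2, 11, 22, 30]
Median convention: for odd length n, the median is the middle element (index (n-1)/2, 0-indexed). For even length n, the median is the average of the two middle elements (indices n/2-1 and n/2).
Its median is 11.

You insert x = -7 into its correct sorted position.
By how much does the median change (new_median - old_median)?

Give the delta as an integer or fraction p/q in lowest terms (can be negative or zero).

Answer: -13/2

Derivation:
Old median = 11
After inserting x = -7: new sorted = [-15, -7, -2, 11, 22, 30]
New median = 9/2
Delta = 9/2 - 11 = -13/2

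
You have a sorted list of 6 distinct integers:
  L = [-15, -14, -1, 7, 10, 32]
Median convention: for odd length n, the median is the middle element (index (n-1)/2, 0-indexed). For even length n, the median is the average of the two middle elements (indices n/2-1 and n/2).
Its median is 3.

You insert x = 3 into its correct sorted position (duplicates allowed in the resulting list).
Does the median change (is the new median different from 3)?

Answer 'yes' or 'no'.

Answer: no

Derivation:
Old median = 3
Insert x = 3
New median = 3
Changed? no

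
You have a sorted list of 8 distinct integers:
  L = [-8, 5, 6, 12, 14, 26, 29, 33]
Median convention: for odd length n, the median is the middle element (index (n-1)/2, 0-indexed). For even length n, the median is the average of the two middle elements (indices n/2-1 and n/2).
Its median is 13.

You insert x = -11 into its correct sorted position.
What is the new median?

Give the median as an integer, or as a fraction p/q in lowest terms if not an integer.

Old list (sorted, length 8): [-8, 5, 6, 12, 14, 26, 29, 33]
Old median = 13
Insert x = -11
Old length even (8). Middle pair: indices 3,4 = 12,14.
New length odd (9). New median = single middle element.
x = -11: 0 elements are < x, 8 elements are > x.
New sorted list: [-11, -8, 5, 6, 12, 14, 26, 29, 33]
New median = 12

Answer: 12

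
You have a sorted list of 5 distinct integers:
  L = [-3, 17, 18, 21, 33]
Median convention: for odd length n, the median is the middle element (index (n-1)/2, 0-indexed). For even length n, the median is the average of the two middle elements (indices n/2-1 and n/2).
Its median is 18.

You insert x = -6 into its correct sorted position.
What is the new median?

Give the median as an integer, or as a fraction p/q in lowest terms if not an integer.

Answer: 35/2

Derivation:
Old list (sorted, length 5): [-3, 17, 18, 21, 33]
Old median = 18
Insert x = -6
Old length odd (5). Middle was index 2 = 18.
New length even (6). New median = avg of two middle elements.
x = -6: 0 elements are < x, 5 elements are > x.
New sorted list: [-6, -3, 17, 18, 21, 33]
New median = 35/2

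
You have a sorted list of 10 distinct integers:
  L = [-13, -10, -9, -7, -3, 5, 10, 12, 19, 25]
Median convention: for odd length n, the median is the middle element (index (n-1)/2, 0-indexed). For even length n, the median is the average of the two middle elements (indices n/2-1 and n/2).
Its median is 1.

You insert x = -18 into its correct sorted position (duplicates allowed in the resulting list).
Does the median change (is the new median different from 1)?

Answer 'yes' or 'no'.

Old median = 1
Insert x = -18
New median = -3
Changed? yes

Answer: yes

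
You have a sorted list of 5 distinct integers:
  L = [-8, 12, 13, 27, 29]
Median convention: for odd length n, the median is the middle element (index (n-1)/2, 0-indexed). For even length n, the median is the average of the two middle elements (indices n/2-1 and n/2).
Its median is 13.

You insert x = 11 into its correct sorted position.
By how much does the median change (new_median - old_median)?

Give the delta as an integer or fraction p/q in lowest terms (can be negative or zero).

Old median = 13
After inserting x = 11: new sorted = [-8, 11, 12, 13, 27, 29]
New median = 25/2
Delta = 25/2 - 13 = -1/2

Answer: -1/2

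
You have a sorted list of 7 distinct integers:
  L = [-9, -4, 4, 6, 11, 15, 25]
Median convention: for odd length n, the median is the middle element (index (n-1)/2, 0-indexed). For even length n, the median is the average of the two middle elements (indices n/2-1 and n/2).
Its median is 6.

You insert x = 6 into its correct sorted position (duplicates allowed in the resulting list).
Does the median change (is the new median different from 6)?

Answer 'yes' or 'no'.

Old median = 6
Insert x = 6
New median = 6
Changed? no

Answer: no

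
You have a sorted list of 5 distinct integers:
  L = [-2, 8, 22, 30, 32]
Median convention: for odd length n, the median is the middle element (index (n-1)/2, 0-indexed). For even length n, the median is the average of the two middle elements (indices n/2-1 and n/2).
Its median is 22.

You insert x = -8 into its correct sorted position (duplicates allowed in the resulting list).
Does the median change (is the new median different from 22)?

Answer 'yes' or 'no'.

Old median = 22
Insert x = -8
New median = 15
Changed? yes

Answer: yes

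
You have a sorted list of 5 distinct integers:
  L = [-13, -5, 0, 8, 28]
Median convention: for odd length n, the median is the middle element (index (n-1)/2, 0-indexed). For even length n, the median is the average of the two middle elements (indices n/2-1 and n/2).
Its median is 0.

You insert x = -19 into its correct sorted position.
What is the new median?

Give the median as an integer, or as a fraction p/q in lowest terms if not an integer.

Answer: -5/2

Derivation:
Old list (sorted, length 5): [-13, -5, 0, 8, 28]
Old median = 0
Insert x = -19
Old length odd (5). Middle was index 2 = 0.
New length even (6). New median = avg of two middle elements.
x = -19: 0 elements are < x, 5 elements are > x.
New sorted list: [-19, -13, -5, 0, 8, 28]
New median = -5/2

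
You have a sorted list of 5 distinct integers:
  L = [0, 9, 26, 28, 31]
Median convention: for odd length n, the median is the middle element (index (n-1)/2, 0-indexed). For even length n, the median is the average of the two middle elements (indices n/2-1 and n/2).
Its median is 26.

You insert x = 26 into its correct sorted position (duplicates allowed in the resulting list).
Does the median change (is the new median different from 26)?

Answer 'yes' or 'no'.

Old median = 26
Insert x = 26
New median = 26
Changed? no

Answer: no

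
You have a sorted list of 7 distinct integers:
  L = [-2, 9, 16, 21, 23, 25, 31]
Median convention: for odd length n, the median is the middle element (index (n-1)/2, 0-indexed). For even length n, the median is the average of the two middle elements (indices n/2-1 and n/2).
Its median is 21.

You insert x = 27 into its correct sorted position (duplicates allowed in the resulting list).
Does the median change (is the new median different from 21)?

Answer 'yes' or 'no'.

Old median = 21
Insert x = 27
New median = 22
Changed? yes

Answer: yes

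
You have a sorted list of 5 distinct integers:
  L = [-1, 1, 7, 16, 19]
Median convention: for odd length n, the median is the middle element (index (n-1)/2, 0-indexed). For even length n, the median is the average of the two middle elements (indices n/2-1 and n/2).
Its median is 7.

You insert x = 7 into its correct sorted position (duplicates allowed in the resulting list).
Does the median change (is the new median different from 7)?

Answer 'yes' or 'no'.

Old median = 7
Insert x = 7
New median = 7
Changed? no

Answer: no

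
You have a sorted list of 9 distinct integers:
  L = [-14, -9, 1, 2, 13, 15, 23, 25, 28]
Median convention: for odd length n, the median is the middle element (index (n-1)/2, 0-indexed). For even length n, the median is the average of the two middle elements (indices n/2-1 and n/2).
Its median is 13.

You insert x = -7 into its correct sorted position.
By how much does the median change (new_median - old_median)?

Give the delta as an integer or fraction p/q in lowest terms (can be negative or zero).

Old median = 13
After inserting x = -7: new sorted = [-14, -9, -7, 1, 2, 13, 15, 23, 25, 28]
New median = 15/2
Delta = 15/2 - 13 = -11/2

Answer: -11/2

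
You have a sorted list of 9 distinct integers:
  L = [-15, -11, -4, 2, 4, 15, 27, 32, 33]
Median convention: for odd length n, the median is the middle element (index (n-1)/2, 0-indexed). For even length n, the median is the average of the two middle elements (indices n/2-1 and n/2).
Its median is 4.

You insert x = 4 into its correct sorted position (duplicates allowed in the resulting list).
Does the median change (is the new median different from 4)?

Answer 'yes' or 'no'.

Old median = 4
Insert x = 4
New median = 4
Changed? no

Answer: no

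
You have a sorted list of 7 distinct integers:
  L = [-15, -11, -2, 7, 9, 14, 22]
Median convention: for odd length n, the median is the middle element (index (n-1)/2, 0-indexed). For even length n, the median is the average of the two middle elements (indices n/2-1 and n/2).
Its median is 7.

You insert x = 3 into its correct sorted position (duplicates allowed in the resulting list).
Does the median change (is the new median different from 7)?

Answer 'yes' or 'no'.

Answer: yes

Derivation:
Old median = 7
Insert x = 3
New median = 5
Changed? yes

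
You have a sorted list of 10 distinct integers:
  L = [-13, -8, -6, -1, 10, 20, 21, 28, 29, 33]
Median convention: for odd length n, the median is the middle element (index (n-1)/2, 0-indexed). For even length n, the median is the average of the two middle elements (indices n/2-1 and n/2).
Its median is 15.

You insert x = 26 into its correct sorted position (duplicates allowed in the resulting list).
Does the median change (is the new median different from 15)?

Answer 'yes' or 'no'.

Answer: yes

Derivation:
Old median = 15
Insert x = 26
New median = 20
Changed? yes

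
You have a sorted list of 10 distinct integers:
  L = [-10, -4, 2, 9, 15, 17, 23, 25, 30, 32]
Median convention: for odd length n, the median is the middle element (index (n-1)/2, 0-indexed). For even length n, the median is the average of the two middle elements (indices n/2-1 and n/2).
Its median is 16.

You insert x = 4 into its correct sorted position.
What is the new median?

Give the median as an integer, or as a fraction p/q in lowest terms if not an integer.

Answer: 15

Derivation:
Old list (sorted, length 10): [-10, -4, 2, 9, 15, 17, 23, 25, 30, 32]
Old median = 16
Insert x = 4
Old length even (10). Middle pair: indices 4,5 = 15,17.
New length odd (11). New median = single middle element.
x = 4: 3 elements are < x, 7 elements are > x.
New sorted list: [-10, -4, 2, 4, 9, 15, 17, 23, 25, 30, 32]
New median = 15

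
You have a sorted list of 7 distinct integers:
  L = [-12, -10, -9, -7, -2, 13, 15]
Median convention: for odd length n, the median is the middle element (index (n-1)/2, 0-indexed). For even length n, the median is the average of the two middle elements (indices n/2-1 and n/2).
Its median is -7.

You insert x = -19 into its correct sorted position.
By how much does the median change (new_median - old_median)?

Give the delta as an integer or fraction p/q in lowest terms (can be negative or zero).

Answer: -1

Derivation:
Old median = -7
After inserting x = -19: new sorted = [-19, -12, -10, -9, -7, -2, 13, 15]
New median = -8
Delta = -8 - -7 = -1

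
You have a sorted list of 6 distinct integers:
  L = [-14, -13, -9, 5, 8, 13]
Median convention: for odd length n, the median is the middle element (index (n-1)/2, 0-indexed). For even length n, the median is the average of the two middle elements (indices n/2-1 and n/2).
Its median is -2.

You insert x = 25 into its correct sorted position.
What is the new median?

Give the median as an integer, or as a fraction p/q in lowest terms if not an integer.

Answer: 5

Derivation:
Old list (sorted, length 6): [-14, -13, -9, 5, 8, 13]
Old median = -2
Insert x = 25
Old length even (6). Middle pair: indices 2,3 = -9,5.
New length odd (7). New median = single middle element.
x = 25: 6 elements are < x, 0 elements are > x.
New sorted list: [-14, -13, -9, 5, 8, 13, 25]
New median = 5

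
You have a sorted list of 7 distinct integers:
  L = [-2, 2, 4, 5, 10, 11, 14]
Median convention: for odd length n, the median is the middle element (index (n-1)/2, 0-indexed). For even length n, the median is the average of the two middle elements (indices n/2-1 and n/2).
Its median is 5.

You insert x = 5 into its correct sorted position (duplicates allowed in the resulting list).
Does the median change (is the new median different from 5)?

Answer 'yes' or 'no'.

Answer: no

Derivation:
Old median = 5
Insert x = 5
New median = 5
Changed? no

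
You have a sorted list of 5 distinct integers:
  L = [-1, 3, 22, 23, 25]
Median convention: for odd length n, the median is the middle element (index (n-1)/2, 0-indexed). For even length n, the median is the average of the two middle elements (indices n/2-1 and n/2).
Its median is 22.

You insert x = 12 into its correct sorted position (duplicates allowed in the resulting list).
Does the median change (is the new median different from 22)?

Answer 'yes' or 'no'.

Old median = 22
Insert x = 12
New median = 17
Changed? yes

Answer: yes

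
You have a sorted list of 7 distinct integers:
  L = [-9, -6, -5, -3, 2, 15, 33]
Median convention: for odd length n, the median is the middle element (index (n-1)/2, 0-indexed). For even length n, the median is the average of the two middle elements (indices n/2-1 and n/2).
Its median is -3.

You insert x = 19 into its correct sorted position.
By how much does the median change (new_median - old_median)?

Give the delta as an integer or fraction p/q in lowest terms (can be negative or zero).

Answer: 5/2

Derivation:
Old median = -3
After inserting x = 19: new sorted = [-9, -6, -5, -3, 2, 15, 19, 33]
New median = -1/2
Delta = -1/2 - -3 = 5/2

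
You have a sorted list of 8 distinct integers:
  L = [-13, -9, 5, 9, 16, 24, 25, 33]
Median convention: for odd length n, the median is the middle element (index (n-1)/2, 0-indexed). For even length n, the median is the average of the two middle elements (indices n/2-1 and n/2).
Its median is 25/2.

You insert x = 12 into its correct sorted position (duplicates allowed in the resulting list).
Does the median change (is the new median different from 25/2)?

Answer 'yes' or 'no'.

Old median = 25/2
Insert x = 12
New median = 12
Changed? yes

Answer: yes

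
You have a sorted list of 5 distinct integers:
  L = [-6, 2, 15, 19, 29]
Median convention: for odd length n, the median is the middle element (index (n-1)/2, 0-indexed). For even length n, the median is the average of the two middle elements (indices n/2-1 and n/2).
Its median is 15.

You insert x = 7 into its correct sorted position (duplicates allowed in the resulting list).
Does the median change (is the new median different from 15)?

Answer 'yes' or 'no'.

Answer: yes

Derivation:
Old median = 15
Insert x = 7
New median = 11
Changed? yes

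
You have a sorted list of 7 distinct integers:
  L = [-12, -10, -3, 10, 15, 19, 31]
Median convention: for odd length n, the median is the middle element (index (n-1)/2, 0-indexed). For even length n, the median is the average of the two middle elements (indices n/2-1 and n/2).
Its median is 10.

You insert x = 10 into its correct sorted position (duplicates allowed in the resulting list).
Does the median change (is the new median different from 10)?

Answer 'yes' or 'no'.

Answer: no

Derivation:
Old median = 10
Insert x = 10
New median = 10
Changed? no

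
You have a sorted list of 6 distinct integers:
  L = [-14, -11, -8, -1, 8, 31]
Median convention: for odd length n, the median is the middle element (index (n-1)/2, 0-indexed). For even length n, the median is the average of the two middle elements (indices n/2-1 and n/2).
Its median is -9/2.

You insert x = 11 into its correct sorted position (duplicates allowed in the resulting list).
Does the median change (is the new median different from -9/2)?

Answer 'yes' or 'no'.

Old median = -9/2
Insert x = 11
New median = -1
Changed? yes

Answer: yes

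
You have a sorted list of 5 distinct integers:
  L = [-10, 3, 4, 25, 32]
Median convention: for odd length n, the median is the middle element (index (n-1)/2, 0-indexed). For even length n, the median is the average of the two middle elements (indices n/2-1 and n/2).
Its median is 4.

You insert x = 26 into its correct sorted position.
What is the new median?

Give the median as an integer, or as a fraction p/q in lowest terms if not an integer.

Old list (sorted, length 5): [-10, 3, 4, 25, 32]
Old median = 4
Insert x = 26
Old length odd (5). Middle was index 2 = 4.
New length even (6). New median = avg of two middle elements.
x = 26: 4 elements are < x, 1 elements are > x.
New sorted list: [-10, 3, 4, 25, 26, 32]
New median = 29/2

Answer: 29/2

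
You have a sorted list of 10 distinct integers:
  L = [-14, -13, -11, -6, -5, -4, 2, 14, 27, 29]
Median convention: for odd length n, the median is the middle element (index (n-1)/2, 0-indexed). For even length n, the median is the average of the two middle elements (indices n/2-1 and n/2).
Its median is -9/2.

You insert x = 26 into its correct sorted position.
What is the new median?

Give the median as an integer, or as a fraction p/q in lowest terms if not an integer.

Answer: -4

Derivation:
Old list (sorted, length 10): [-14, -13, -11, -6, -5, -4, 2, 14, 27, 29]
Old median = -9/2
Insert x = 26
Old length even (10). Middle pair: indices 4,5 = -5,-4.
New length odd (11). New median = single middle element.
x = 26: 8 elements are < x, 2 elements are > x.
New sorted list: [-14, -13, -11, -6, -5, -4, 2, 14, 26, 27, 29]
New median = -4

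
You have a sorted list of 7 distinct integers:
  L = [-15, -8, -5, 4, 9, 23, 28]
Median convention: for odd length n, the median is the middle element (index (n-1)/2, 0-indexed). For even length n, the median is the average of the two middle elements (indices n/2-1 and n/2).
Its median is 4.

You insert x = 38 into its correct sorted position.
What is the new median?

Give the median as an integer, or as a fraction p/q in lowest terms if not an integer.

Answer: 13/2

Derivation:
Old list (sorted, length 7): [-15, -8, -5, 4, 9, 23, 28]
Old median = 4
Insert x = 38
Old length odd (7). Middle was index 3 = 4.
New length even (8). New median = avg of two middle elements.
x = 38: 7 elements are < x, 0 elements are > x.
New sorted list: [-15, -8, -5, 4, 9, 23, 28, 38]
New median = 13/2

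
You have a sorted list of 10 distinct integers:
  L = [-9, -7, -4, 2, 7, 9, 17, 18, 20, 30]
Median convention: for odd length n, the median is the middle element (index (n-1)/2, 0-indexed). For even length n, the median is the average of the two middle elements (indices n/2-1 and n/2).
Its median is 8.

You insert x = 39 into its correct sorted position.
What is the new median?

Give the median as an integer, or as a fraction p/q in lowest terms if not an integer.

Old list (sorted, length 10): [-9, -7, -4, 2, 7, 9, 17, 18, 20, 30]
Old median = 8
Insert x = 39
Old length even (10). Middle pair: indices 4,5 = 7,9.
New length odd (11). New median = single middle element.
x = 39: 10 elements are < x, 0 elements are > x.
New sorted list: [-9, -7, -4, 2, 7, 9, 17, 18, 20, 30, 39]
New median = 9

Answer: 9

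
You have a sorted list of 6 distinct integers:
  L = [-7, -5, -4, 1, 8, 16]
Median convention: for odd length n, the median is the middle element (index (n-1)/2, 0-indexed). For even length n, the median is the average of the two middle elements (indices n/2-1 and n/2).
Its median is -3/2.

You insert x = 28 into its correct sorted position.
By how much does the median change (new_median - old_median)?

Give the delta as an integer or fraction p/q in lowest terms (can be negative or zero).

Old median = -3/2
After inserting x = 28: new sorted = [-7, -5, -4, 1, 8, 16, 28]
New median = 1
Delta = 1 - -3/2 = 5/2

Answer: 5/2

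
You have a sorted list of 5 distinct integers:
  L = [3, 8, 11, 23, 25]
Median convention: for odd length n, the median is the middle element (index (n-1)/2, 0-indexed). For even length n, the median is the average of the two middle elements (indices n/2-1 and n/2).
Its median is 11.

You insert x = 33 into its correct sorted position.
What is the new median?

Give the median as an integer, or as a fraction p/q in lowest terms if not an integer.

Old list (sorted, length 5): [3, 8, 11, 23, 25]
Old median = 11
Insert x = 33
Old length odd (5). Middle was index 2 = 11.
New length even (6). New median = avg of two middle elements.
x = 33: 5 elements are < x, 0 elements are > x.
New sorted list: [3, 8, 11, 23, 25, 33]
New median = 17

Answer: 17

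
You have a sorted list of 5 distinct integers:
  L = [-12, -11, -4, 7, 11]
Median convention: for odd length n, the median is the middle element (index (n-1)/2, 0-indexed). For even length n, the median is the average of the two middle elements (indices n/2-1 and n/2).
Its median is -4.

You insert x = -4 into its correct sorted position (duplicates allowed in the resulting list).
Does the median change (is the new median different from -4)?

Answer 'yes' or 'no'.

Old median = -4
Insert x = -4
New median = -4
Changed? no

Answer: no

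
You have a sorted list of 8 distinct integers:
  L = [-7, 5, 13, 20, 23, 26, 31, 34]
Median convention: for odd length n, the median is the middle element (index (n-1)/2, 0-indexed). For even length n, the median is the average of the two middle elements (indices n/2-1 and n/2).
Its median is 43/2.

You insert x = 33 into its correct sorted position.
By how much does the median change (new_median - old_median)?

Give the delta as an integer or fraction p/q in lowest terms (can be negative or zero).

Answer: 3/2

Derivation:
Old median = 43/2
After inserting x = 33: new sorted = [-7, 5, 13, 20, 23, 26, 31, 33, 34]
New median = 23
Delta = 23 - 43/2 = 3/2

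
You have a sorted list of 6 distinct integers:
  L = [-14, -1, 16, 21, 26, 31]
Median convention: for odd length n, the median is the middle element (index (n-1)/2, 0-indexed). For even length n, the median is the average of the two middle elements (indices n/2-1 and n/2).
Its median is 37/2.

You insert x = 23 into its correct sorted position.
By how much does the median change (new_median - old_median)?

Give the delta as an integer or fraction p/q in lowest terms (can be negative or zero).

Answer: 5/2

Derivation:
Old median = 37/2
After inserting x = 23: new sorted = [-14, -1, 16, 21, 23, 26, 31]
New median = 21
Delta = 21 - 37/2 = 5/2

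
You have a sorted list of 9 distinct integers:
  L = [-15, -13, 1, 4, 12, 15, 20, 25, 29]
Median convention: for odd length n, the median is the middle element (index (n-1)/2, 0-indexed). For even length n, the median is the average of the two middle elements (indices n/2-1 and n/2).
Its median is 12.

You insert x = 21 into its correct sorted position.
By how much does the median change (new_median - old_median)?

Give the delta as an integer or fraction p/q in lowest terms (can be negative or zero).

Old median = 12
After inserting x = 21: new sorted = [-15, -13, 1, 4, 12, 15, 20, 21, 25, 29]
New median = 27/2
Delta = 27/2 - 12 = 3/2

Answer: 3/2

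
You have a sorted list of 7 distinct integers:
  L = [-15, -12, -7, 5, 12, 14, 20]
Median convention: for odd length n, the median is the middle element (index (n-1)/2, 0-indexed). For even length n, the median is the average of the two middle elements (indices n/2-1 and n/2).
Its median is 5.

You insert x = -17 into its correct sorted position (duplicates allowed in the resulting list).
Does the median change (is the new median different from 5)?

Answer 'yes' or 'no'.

Old median = 5
Insert x = -17
New median = -1
Changed? yes

Answer: yes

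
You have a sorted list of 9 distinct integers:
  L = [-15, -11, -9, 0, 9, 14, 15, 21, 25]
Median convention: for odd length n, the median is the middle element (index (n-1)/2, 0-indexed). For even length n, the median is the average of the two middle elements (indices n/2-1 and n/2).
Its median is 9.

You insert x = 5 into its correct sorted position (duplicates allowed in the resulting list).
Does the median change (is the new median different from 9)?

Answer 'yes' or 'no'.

Old median = 9
Insert x = 5
New median = 7
Changed? yes

Answer: yes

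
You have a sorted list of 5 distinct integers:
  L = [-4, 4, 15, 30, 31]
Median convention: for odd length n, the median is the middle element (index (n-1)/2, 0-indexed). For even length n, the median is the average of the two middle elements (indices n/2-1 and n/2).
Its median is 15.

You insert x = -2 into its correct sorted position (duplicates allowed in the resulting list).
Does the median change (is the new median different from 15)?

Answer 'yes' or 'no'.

Old median = 15
Insert x = -2
New median = 19/2
Changed? yes

Answer: yes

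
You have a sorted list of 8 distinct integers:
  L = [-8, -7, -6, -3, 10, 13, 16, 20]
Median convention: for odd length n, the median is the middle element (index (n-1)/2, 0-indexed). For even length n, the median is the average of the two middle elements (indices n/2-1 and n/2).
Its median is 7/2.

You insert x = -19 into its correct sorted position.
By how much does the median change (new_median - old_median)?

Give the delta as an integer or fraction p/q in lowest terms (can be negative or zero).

Old median = 7/2
After inserting x = -19: new sorted = [-19, -8, -7, -6, -3, 10, 13, 16, 20]
New median = -3
Delta = -3 - 7/2 = -13/2

Answer: -13/2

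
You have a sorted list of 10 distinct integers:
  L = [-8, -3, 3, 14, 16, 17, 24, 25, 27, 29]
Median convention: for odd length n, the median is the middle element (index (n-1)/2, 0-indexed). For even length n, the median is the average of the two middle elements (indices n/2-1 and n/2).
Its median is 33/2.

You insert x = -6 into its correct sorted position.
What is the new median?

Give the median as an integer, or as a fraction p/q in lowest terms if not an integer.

Answer: 16

Derivation:
Old list (sorted, length 10): [-8, -3, 3, 14, 16, 17, 24, 25, 27, 29]
Old median = 33/2
Insert x = -6
Old length even (10). Middle pair: indices 4,5 = 16,17.
New length odd (11). New median = single middle element.
x = -6: 1 elements are < x, 9 elements are > x.
New sorted list: [-8, -6, -3, 3, 14, 16, 17, 24, 25, 27, 29]
New median = 16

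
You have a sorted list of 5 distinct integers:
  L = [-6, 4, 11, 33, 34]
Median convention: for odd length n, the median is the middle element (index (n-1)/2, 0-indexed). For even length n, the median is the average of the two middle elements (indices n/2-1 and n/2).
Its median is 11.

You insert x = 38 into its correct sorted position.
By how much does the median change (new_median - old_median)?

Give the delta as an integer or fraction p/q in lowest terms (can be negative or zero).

Answer: 11

Derivation:
Old median = 11
After inserting x = 38: new sorted = [-6, 4, 11, 33, 34, 38]
New median = 22
Delta = 22 - 11 = 11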